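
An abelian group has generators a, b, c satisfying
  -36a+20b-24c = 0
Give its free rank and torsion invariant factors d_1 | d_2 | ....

Answer: M ≅ ℤ^2 ⊕ ℤ/4

Derivation:
rank_ℚ(R)=1; free=3−1=2
SNF(R) diag = [4] → torsion [4]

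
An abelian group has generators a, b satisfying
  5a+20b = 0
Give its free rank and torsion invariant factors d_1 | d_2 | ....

Answer: M ≅ ℤ^1 ⊕ ℤ/5

Derivation:
rank_ℚ(R)=1; free=2−1=1
SNF(R) diag = [5] → torsion [5]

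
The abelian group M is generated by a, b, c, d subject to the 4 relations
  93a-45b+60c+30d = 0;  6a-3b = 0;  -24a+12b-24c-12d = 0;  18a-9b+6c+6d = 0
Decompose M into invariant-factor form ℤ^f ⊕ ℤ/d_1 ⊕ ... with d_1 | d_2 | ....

Answer: M ≅ ℤ/3 ⊕ ℤ/3 ⊕ ℤ/6 ⊕ ℤ/12

Derivation:
rank_ℚ(R)=4; free=4−4=0
SNF(R) diag = [3, 3, 6, 12] → torsion [3, 3, 6, 12]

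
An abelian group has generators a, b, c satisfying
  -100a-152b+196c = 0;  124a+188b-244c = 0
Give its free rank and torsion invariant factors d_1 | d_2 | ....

rank_ℚ(R)=2; free=3−2=1
SNF(R) diag = [4, 12] → torsion [4, 12]

Answer: M ≅ ℤ^1 ⊕ ℤ/4 ⊕ ℤ/12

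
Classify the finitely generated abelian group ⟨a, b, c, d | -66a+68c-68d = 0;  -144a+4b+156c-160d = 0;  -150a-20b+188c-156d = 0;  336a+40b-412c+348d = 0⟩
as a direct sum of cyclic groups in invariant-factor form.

rank_ℚ(R)=4; free=4−4=0
SNF(R) diag = [2, 4, 12, 36] → torsion [2, 4, 12, 36]

Answer: M ≅ ℤ/2 ⊕ ℤ/4 ⊕ ℤ/12 ⊕ ℤ/36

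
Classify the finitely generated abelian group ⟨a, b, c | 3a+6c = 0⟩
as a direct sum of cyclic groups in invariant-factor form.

Answer: M ≅ ℤ^2 ⊕ ℤ/3

Derivation:
rank_ℚ(R)=1; free=3−1=2
SNF(R) diag = [3] → torsion [3]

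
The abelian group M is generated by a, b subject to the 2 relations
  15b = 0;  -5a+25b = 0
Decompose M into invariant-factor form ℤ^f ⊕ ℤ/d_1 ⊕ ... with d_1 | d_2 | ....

rank_ℚ(R)=2; free=2−2=0
SNF(R) diag = [5, 15] → torsion [5, 15]

Answer: M ≅ ℤ/5 ⊕ ℤ/15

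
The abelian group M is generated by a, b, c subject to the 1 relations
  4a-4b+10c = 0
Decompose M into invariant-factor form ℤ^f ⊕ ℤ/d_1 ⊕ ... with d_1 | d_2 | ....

Answer: M ≅ ℤ^2 ⊕ ℤ/2

Derivation:
rank_ℚ(R)=1; free=3−1=2
SNF(R) diag = [2] → torsion [2]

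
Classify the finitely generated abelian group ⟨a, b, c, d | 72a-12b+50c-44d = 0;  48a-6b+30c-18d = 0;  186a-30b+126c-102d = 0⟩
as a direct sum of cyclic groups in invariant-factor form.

rank_ℚ(R)=3; free=4−3=1
SNF(R) diag = [2, 6, 18] → torsion [2, 6, 18]

Answer: M ≅ ℤ^1 ⊕ ℤ/2 ⊕ ℤ/6 ⊕ ℤ/18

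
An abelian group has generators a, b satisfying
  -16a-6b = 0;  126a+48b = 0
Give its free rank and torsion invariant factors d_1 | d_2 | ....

rank_ℚ(R)=2; free=2−2=0
SNF(R) diag = [2, 6] → torsion [2, 6]

Answer: M ≅ ℤ/2 ⊕ ℤ/6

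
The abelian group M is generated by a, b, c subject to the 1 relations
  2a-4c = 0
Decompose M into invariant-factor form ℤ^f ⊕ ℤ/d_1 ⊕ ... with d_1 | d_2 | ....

rank_ℚ(R)=1; free=3−1=2
SNF(R) diag = [2] → torsion [2]

Answer: M ≅ ℤ^2 ⊕ ℤ/2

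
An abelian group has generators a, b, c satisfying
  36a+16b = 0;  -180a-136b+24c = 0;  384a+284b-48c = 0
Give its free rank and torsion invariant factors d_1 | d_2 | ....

rank_ℚ(R)=3; free=3−3=0
SNF(R) diag = [4, 12, 24] → torsion [4, 12, 24]

Answer: M ≅ ℤ/4 ⊕ ℤ/12 ⊕ ℤ/24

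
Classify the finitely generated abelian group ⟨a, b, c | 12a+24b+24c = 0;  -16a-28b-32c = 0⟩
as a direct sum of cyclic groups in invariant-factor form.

Answer: M ≅ ℤ^1 ⊕ ℤ/4 ⊕ ℤ/12

Derivation:
rank_ℚ(R)=2; free=3−2=1
SNF(R) diag = [4, 12] → torsion [4, 12]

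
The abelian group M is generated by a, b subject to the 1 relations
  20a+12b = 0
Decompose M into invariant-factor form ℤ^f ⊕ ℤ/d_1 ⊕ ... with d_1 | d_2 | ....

rank_ℚ(R)=1; free=2−1=1
SNF(R) diag = [4] → torsion [4]

Answer: M ≅ ℤ^1 ⊕ ℤ/4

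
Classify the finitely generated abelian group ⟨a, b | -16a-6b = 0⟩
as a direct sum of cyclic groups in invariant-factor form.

rank_ℚ(R)=1; free=2−1=1
SNF(R) diag = [2] → torsion [2]

Answer: M ≅ ℤ^1 ⊕ ℤ/2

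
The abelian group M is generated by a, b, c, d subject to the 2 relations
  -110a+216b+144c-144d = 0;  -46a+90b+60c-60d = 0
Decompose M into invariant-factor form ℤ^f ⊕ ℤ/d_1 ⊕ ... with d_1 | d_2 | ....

rank_ℚ(R)=2; free=4−2=2
SNF(R) diag = [2, 6] → torsion [2, 6]

Answer: M ≅ ℤ^2 ⊕ ℤ/2 ⊕ ℤ/6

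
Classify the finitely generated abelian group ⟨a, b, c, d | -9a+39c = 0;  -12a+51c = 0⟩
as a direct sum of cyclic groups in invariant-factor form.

Answer: M ≅ ℤ^2 ⊕ ℤ/3 ⊕ ℤ/3

Derivation:
rank_ℚ(R)=2; free=4−2=2
SNF(R) diag = [3, 3] → torsion [3, 3]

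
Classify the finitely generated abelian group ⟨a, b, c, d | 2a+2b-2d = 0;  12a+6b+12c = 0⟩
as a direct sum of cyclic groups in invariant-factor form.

rank_ℚ(R)=2; free=4−2=2
SNF(R) diag = [2, 6] → torsion [2, 6]

Answer: M ≅ ℤ^2 ⊕ ℤ/2 ⊕ ℤ/6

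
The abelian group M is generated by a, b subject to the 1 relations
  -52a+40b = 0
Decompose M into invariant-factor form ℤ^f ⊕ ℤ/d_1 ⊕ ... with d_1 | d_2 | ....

Answer: M ≅ ℤ^1 ⊕ ℤ/4

Derivation:
rank_ℚ(R)=1; free=2−1=1
SNF(R) diag = [4] → torsion [4]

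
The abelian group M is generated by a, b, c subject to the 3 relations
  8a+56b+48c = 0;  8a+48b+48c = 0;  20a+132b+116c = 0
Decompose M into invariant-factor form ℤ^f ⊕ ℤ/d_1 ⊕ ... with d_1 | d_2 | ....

rank_ℚ(R)=3; free=3−3=0
SNF(R) diag = [4, 8, 8] → torsion [4, 8, 8]

Answer: M ≅ ℤ/4 ⊕ ℤ/8 ⊕ ℤ/8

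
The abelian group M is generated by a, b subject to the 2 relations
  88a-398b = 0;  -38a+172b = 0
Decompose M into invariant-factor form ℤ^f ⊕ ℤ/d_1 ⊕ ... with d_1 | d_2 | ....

Answer: M ≅ ℤ/2 ⊕ ℤ/6

Derivation:
rank_ℚ(R)=2; free=2−2=0
SNF(R) diag = [2, 6] → torsion [2, 6]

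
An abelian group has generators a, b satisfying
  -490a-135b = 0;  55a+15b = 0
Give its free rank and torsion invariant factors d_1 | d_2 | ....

rank_ℚ(R)=2; free=2−2=0
SNF(R) diag = [5, 15] → torsion [5, 15]

Answer: M ≅ ℤ/5 ⊕ ℤ/15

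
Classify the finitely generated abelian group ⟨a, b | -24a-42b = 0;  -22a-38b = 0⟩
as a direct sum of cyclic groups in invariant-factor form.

Answer: M ≅ ℤ/2 ⊕ ℤ/6

Derivation:
rank_ℚ(R)=2; free=2−2=0
SNF(R) diag = [2, 6] → torsion [2, 6]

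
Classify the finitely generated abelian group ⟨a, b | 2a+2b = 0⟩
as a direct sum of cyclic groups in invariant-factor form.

Answer: M ≅ ℤ^1 ⊕ ℤ/2

Derivation:
rank_ℚ(R)=1; free=2−1=1
SNF(R) diag = [2] → torsion [2]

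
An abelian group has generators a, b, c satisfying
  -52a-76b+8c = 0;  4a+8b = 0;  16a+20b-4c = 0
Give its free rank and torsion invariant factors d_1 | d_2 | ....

Answer: M ≅ ℤ/4 ⊕ ℤ/4 ⊕ ℤ/4

Derivation:
rank_ℚ(R)=3; free=3−3=0
SNF(R) diag = [4, 4, 4] → torsion [4, 4, 4]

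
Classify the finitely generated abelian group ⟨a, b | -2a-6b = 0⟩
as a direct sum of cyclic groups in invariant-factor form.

Answer: M ≅ ℤ^1 ⊕ ℤ/2

Derivation:
rank_ℚ(R)=1; free=2−1=1
SNF(R) diag = [2] → torsion [2]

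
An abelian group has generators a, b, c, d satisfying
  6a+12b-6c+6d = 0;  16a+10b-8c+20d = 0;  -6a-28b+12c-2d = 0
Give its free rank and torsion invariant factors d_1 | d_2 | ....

Answer: M ≅ ℤ^1 ⊕ ℤ/2 ⊕ ℤ/2 ⊕ ℤ/6

Derivation:
rank_ℚ(R)=3; free=4−3=1
SNF(R) diag = [2, 2, 6] → torsion [2, 2, 6]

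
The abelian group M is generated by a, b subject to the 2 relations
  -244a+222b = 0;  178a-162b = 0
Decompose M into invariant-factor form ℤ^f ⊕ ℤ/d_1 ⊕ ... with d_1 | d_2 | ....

Answer: M ≅ ℤ/2 ⊕ ℤ/6

Derivation:
rank_ℚ(R)=2; free=2−2=0
SNF(R) diag = [2, 6] → torsion [2, 6]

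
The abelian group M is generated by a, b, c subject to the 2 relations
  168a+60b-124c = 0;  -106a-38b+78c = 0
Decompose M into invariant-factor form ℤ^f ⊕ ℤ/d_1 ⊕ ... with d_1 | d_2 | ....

rank_ℚ(R)=2; free=3−2=1
SNF(R) diag = [2, 4] → torsion [2, 4]

Answer: M ≅ ℤ^1 ⊕ ℤ/2 ⊕ ℤ/4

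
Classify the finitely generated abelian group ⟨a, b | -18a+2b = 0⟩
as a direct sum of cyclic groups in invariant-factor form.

rank_ℚ(R)=1; free=2−1=1
SNF(R) diag = [2] → torsion [2]

Answer: M ≅ ℤ^1 ⊕ ℤ/2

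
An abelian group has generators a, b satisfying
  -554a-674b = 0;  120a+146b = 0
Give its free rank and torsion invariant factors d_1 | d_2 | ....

Answer: M ≅ ℤ/2 ⊕ ℤ/2

Derivation:
rank_ℚ(R)=2; free=2−2=0
SNF(R) diag = [2, 2] → torsion [2, 2]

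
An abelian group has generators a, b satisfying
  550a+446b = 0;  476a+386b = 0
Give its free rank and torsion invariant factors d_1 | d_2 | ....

Answer: M ≅ ℤ/2 ⊕ ℤ/2

Derivation:
rank_ℚ(R)=2; free=2−2=0
SNF(R) diag = [2, 2] → torsion [2, 2]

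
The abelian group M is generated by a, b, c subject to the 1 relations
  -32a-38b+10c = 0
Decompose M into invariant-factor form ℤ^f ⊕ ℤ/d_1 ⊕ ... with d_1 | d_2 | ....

Answer: M ≅ ℤ^2 ⊕ ℤ/2

Derivation:
rank_ℚ(R)=1; free=3−1=2
SNF(R) diag = [2] → torsion [2]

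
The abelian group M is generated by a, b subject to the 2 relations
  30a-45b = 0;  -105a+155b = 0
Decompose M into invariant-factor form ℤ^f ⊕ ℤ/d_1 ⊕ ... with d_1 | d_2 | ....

Answer: M ≅ ℤ/5 ⊕ ℤ/15

Derivation:
rank_ℚ(R)=2; free=2−2=0
SNF(R) diag = [5, 15] → torsion [5, 15]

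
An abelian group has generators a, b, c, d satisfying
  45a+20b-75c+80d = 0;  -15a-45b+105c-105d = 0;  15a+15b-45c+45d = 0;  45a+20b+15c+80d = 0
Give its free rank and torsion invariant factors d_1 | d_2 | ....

Answer: M ≅ ℤ/5 ⊕ ℤ/15 ⊕ ℤ/30 ⊕ ℤ/90

Derivation:
rank_ℚ(R)=4; free=4−4=0
SNF(R) diag = [5, 15, 30, 90] → torsion [5, 15, 30, 90]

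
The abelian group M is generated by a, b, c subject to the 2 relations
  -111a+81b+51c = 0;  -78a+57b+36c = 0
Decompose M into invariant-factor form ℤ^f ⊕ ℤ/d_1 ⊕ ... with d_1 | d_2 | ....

rank_ℚ(R)=2; free=3−2=1
SNF(R) diag = [3, 3] → torsion [3, 3]

Answer: M ≅ ℤ^1 ⊕ ℤ/3 ⊕ ℤ/3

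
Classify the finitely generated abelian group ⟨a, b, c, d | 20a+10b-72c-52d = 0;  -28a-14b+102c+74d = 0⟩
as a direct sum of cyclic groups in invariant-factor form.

rank_ℚ(R)=2; free=4−2=2
SNF(R) diag = [2, 6] → torsion [2, 6]

Answer: M ≅ ℤ^2 ⊕ ℤ/2 ⊕ ℤ/6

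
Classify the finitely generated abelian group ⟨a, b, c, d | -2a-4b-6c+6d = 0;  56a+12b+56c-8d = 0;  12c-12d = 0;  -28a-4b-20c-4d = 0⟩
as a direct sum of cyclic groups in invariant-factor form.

rank_ℚ(R)=4; free=4−4=0
SNF(R) diag = [2, 4, 12, 24] → torsion [2, 4, 12, 24]

Answer: M ≅ ℤ/2 ⊕ ℤ/4 ⊕ ℤ/12 ⊕ ℤ/24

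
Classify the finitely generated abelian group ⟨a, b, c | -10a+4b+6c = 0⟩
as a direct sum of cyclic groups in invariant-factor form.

rank_ℚ(R)=1; free=3−1=2
SNF(R) diag = [2] → torsion [2]

Answer: M ≅ ℤ^2 ⊕ ℤ/2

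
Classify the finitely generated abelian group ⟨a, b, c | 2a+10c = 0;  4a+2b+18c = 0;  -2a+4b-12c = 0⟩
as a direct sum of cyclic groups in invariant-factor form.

rank_ℚ(R)=3; free=3−3=0
SNF(R) diag = [2, 2, 2] → torsion [2, 2, 2]

Answer: M ≅ ℤ/2 ⊕ ℤ/2 ⊕ ℤ/2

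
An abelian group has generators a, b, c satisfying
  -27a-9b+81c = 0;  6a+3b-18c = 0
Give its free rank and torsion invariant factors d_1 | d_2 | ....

rank_ℚ(R)=2; free=3−2=1
SNF(R) diag = [3, 9] → torsion [3, 9]

Answer: M ≅ ℤ^1 ⊕ ℤ/3 ⊕ ℤ/9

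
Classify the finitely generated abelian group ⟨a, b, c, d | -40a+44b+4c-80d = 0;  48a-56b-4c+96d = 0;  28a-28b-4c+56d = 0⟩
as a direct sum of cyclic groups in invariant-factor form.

Answer: M ≅ ℤ^1 ⊕ ℤ/4 ⊕ ℤ/4 ⊕ ℤ/4

Derivation:
rank_ℚ(R)=3; free=4−3=1
SNF(R) diag = [4, 4, 4] → torsion [4, 4, 4]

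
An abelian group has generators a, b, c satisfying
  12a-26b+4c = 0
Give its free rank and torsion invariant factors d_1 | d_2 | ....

rank_ℚ(R)=1; free=3−1=2
SNF(R) diag = [2] → torsion [2]

Answer: M ≅ ℤ^2 ⊕ ℤ/2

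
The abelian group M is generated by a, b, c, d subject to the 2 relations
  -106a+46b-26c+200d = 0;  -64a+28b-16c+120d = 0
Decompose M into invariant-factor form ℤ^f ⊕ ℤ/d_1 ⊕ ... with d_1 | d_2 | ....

rank_ℚ(R)=2; free=4−2=2
SNF(R) diag = [2, 4] → torsion [2, 4]

Answer: M ≅ ℤ^2 ⊕ ℤ/2 ⊕ ℤ/4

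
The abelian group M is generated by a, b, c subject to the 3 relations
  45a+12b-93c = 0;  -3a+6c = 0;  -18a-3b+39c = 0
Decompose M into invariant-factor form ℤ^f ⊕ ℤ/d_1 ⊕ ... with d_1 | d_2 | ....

rank_ℚ(R)=3; free=3−3=0
SNF(R) diag = [3, 3, 9] → torsion [3, 3, 9]

Answer: M ≅ ℤ/3 ⊕ ℤ/3 ⊕ ℤ/9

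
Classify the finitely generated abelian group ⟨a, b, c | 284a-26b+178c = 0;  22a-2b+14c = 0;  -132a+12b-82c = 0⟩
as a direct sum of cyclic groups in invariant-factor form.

rank_ℚ(R)=3; free=3−3=0
SNF(R) diag = [2, 2, 2] → torsion [2, 2, 2]

Answer: M ≅ ℤ/2 ⊕ ℤ/2 ⊕ ℤ/2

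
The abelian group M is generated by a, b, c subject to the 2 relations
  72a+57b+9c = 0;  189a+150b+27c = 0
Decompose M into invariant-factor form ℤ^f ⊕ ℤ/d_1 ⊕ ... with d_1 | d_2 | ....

rank_ℚ(R)=2; free=3−2=1
SNF(R) diag = [3, 9] → torsion [3, 9]

Answer: M ≅ ℤ^1 ⊕ ℤ/3 ⊕ ℤ/9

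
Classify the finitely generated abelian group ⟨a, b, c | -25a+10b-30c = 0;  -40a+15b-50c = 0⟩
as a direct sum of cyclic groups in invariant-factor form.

Answer: M ≅ ℤ^1 ⊕ ℤ/5 ⊕ ℤ/5

Derivation:
rank_ℚ(R)=2; free=3−2=1
SNF(R) diag = [5, 5] → torsion [5, 5]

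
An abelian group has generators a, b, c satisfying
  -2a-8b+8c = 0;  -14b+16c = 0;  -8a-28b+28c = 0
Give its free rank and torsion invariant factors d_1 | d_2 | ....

rank_ℚ(R)=3; free=3−3=0
SNF(R) diag = [2, 2, 4] → torsion [2, 2, 4]

Answer: M ≅ ℤ/2 ⊕ ℤ/2 ⊕ ℤ/4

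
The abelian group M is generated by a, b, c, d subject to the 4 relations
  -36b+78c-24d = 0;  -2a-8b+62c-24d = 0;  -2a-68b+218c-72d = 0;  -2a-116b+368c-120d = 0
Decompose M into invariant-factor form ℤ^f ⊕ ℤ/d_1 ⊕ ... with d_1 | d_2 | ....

rank_ℚ(R)=4; free=4−4=0
SNF(R) diag = [2, 6, 12, 24] → torsion [2, 6, 12, 24]

Answer: M ≅ ℤ/2 ⊕ ℤ/6 ⊕ ℤ/12 ⊕ ℤ/24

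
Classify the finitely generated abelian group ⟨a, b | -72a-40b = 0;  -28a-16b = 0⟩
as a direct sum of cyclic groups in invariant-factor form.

Answer: M ≅ ℤ/4 ⊕ ℤ/8

Derivation:
rank_ℚ(R)=2; free=2−2=0
SNF(R) diag = [4, 8] → torsion [4, 8]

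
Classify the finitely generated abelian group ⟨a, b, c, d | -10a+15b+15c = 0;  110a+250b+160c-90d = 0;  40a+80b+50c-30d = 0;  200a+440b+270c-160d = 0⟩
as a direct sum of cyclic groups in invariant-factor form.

Answer: M ≅ ℤ/5 ⊕ ℤ/10 ⊕ ℤ/10 ⊕ ℤ/30

Derivation:
rank_ℚ(R)=4; free=4−4=0
SNF(R) diag = [5, 10, 10, 30] → torsion [5, 10, 10, 30]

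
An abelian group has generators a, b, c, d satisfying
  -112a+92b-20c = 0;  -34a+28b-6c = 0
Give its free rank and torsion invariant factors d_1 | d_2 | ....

Answer: M ≅ ℤ^2 ⊕ ℤ/2 ⊕ ℤ/4

Derivation:
rank_ℚ(R)=2; free=4−2=2
SNF(R) diag = [2, 4] → torsion [2, 4]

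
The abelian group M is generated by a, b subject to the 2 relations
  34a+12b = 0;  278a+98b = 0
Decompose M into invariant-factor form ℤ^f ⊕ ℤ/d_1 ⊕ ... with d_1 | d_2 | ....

rank_ℚ(R)=2; free=2−2=0
SNF(R) diag = [2, 2] → torsion [2, 2]

Answer: M ≅ ℤ/2 ⊕ ℤ/2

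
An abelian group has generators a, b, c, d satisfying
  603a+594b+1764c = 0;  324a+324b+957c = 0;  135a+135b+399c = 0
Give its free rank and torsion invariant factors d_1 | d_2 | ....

Answer: M ≅ ℤ^1 ⊕ ℤ/3 ⊕ ℤ/9 ⊕ ℤ/27

Derivation:
rank_ℚ(R)=3; free=4−3=1
SNF(R) diag = [3, 9, 27] → torsion [3, 9, 27]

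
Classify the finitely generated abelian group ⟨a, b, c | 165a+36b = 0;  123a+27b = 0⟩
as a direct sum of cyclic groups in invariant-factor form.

Answer: M ≅ ℤ^1 ⊕ ℤ/3 ⊕ ℤ/9

Derivation:
rank_ℚ(R)=2; free=3−2=1
SNF(R) diag = [3, 9] → torsion [3, 9]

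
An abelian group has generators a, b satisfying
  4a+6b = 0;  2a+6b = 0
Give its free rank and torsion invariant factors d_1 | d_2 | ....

Answer: M ≅ ℤ/2 ⊕ ℤ/6

Derivation:
rank_ℚ(R)=2; free=2−2=0
SNF(R) diag = [2, 6] → torsion [2, 6]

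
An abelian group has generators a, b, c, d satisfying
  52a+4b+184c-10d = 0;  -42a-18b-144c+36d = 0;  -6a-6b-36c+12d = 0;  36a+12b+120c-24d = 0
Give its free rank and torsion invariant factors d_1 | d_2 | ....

Answer: M ≅ ℤ/2 ⊕ ℤ/6 ⊕ ℤ/12 ⊕ ℤ/24

Derivation:
rank_ℚ(R)=4; free=4−4=0
SNF(R) diag = [2, 6, 12, 24] → torsion [2, 6, 12, 24]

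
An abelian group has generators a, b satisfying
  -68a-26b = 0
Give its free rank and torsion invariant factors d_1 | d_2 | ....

rank_ℚ(R)=1; free=2−1=1
SNF(R) diag = [2] → torsion [2]

Answer: M ≅ ℤ^1 ⊕ ℤ/2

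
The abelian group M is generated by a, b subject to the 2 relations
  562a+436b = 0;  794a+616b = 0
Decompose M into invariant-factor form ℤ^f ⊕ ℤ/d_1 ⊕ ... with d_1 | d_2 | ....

rank_ℚ(R)=2; free=2−2=0
SNF(R) diag = [2, 4] → torsion [2, 4]

Answer: M ≅ ℤ/2 ⊕ ℤ/4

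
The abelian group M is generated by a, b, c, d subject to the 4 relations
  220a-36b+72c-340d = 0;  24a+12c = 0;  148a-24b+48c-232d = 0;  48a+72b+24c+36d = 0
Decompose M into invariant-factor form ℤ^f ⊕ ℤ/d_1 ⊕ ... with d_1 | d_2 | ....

rank_ℚ(R)=4; free=4−4=0
SNF(R) diag = [4, 12, 12, 36] → torsion [4, 12, 12, 36]

Answer: M ≅ ℤ/4 ⊕ ℤ/12 ⊕ ℤ/12 ⊕ ℤ/36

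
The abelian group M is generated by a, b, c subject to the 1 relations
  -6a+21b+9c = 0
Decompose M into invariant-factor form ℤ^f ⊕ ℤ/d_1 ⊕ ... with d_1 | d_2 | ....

Answer: M ≅ ℤ^2 ⊕ ℤ/3

Derivation:
rank_ℚ(R)=1; free=3−1=2
SNF(R) diag = [3] → torsion [3]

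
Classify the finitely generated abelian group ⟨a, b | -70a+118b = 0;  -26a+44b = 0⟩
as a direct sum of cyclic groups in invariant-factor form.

Answer: M ≅ ℤ/2 ⊕ ℤ/6

Derivation:
rank_ℚ(R)=2; free=2−2=0
SNF(R) diag = [2, 6] → torsion [2, 6]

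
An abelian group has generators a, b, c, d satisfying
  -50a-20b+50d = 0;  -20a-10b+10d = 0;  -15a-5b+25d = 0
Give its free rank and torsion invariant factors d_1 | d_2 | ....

Answer: M ≅ ℤ^1 ⊕ ℤ/5 ⊕ ℤ/10 ⊕ ℤ/10

Derivation:
rank_ℚ(R)=3; free=4−3=1
SNF(R) diag = [5, 10, 10] → torsion [5, 10, 10]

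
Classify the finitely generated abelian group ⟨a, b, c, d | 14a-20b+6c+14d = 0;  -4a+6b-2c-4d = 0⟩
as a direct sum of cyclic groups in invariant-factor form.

rank_ℚ(R)=2; free=4−2=2
SNF(R) diag = [2, 2] → torsion [2, 2]

Answer: M ≅ ℤ^2 ⊕ ℤ/2 ⊕ ℤ/2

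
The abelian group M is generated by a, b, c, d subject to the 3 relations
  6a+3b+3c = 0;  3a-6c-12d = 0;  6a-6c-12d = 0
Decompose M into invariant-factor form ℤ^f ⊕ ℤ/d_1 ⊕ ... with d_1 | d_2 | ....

rank_ℚ(R)=3; free=4−3=1
SNF(R) diag = [3, 3, 6] → torsion [3, 3, 6]

Answer: M ≅ ℤ^1 ⊕ ℤ/3 ⊕ ℤ/3 ⊕ ℤ/6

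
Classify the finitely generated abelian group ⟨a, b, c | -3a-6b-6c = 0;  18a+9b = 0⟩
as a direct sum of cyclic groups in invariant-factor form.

rank_ℚ(R)=2; free=3−2=1
SNF(R) diag = [3, 9] → torsion [3, 9]

Answer: M ≅ ℤ^1 ⊕ ℤ/3 ⊕ ℤ/9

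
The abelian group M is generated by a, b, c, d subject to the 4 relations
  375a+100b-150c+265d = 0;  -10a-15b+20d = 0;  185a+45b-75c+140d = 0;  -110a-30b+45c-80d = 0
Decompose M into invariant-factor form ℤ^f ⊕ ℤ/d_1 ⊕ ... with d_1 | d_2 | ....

rank_ℚ(R)=4; free=4−4=0
SNF(R) diag = [5, 5, 15, 15] → torsion [5, 5, 15, 15]

Answer: M ≅ ℤ/5 ⊕ ℤ/5 ⊕ ℤ/15 ⊕ ℤ/15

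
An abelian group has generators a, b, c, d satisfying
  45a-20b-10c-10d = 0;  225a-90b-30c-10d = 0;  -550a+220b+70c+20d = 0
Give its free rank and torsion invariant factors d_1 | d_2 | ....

rank_ℚ(R)=3; free=4−3=1
SNF(R) diag = [5, 10, 10] → torsion [5, 10, 10]

Answer: M ≅ ℤ^1 ⊕ ℤ/5 ⊕ ℤ/10 ⊕ ℤ/10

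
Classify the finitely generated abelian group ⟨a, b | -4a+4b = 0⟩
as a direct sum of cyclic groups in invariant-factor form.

rank_ℚ(R)=1; free=2−1=1
SNF(R) diag = [4] → torsion [4]

Answer: M ≅ ℤ^1 ⊕ ℤ/4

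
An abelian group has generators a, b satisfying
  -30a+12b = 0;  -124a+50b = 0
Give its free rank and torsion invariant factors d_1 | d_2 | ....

Answer: M ≅ ℤ/2 ⊕ ℤ/6

Derivation:
rank_ℚ(R)=2; free=2−2=0
SNF(R) diag = [2, 6] → torsion [2, 6]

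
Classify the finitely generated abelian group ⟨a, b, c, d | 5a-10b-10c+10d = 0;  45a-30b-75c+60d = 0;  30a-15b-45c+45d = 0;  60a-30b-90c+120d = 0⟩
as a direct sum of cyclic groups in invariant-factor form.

rank_ℚ(R)=4; free=4−4=0
SNF(R) diag = [5, 15, 15, 30] → torsion [5, 15, 15, 30]

Answer: M ≅ ℤ/5 ⊕ ℤ/15 ⊕ ℤ/15 ⊕ ℤ/30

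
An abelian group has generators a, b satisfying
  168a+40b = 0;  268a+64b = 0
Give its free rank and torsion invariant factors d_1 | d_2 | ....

Answer: M ≅ ℤ/4 ⊕ ℤ/8

Derivation:
rank_ℚ(R)=2; free=2−2=0
SNF(R) diag = [4, 8] → torsion [4, 8]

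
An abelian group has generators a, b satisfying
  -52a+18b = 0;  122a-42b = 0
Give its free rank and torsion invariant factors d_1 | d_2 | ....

Answer: M ≅ ℤ/2 ⊕ ℤ/6

Derivation:
rank_ℚ(R)=2; free=2−2=0
SNF(R) diag = [2, 6] → torsion [2, 6]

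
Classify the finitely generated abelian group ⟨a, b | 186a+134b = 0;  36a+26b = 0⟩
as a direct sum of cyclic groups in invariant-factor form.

Answer: M ≅ ℤ/2 ⊕ ℤ/6

Derivation:
rank_ℚ(R)=2; free=2−2=0
SNF(R) diag = [2, 6] → torsion [2, 6]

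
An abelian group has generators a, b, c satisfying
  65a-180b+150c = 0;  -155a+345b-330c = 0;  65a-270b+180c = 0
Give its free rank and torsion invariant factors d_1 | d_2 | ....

rank_ℚ(R)=3; free=3−3=0
SNF(R) diag = [5, 15, 30] → torsion [5, 15, 30]

Answer: M ≅ ℤ/5 ⊕ ℤ/15 ⊕ ℤ/30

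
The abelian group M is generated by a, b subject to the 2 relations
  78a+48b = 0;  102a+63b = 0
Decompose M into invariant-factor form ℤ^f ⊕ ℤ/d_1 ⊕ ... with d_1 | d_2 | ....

Answer: M ≅ ℤ/3 ⊕ ℤ/6

Derivation:
rank_ℚ(R)=2; free=2−2=0
SNF(R) diag = [3, 6] → torsion [3, 6]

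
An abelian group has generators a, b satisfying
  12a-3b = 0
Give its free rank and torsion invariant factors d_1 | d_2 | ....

rank_ℚ(R)=1; free=2−1=1
SNF(R) diag = [3] → torsion [3]

Answer: M ≅ ℤ^1 ⊕ ℤ/3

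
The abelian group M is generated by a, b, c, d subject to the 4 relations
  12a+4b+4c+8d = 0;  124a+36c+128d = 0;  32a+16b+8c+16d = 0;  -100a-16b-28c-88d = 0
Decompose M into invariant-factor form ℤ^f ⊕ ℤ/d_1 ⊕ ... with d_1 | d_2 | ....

rank_ℚ(R)=4; free=4−4=0
SNF(R) diag = [4, 4, 8, 24] → torsion [4, 4, 8, 24]

Answer: M ≅ ℤ/4 ⊕ ℤ/4 ⊕ ℤ/8 ⊕ ℤ/24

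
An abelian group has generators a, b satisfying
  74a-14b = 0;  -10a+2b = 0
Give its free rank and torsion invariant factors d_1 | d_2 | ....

Answer: M ≅ ℤ/2 ⊕ ℤ/4

Derivation:
rank_ℚ(R)=2; free=2−2=0
SNF(R) diag = [2, 4] → torsion [2, 4]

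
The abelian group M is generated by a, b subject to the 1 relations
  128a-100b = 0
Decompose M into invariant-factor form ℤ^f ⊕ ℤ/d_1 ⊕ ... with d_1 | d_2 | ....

rank_ℚ(R)=1; free=2−1=1
SNF(R) diag = [4] → torsion [4]

Answer: M ≅ ℤ^1 ⊕ ℤ/4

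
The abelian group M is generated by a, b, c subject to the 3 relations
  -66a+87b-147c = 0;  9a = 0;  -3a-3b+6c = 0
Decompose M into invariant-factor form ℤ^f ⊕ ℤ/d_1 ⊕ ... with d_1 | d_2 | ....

rank_ℚ(R)=3; free=3−3=0
SNF(R) diag = [3, 9, 27] → torsion [3, 9, 27]

Answer: M ≅ ℤ/3 ⊕ ℤ/9 ⊕ ℤ/27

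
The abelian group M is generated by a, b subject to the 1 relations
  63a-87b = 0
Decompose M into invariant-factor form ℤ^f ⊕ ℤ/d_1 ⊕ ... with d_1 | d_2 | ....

rank_ℚ(R)=1; free=2−1=1
SNF(R) diag = [3] → torsion [3]

Answer: M ≅ ℤ^1 ⊕ ℤ/3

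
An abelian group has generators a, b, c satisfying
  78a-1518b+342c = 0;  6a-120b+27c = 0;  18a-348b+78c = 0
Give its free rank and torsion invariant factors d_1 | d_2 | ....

rank_ℚ(R)=3; free=3−3=0
SNF(R) diag = [3, 6, 6] → torsion [3, 6, 6]

Answer: M ≅ ℤ/3 ⊕ ℤ/6 ⊕ ℤ/6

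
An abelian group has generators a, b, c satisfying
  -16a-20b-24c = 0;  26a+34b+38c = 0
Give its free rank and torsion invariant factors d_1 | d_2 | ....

Answer: M ≅ ℤ^1 ⊕ ℤ/2 ⊕ ℤ/4

Derivation:
rank_ℚ(R)=2; free=3−2=1
SNF(R) diag = [2, 4] → torsion [2, 4]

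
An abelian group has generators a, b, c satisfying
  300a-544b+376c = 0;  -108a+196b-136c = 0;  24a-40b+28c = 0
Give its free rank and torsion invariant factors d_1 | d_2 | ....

Answer: M ≅ ℤ/4 ⊕ ℤ/12 ⊕ ℤ/12

Derivation:
rank_ℚ(R)=3; free=3−3=0
SNF(R) diag = [4, 12, 12] → torsion [4, 12, 12]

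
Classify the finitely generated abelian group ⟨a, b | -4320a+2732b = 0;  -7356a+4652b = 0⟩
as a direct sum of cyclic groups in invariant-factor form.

rank_ℚ(R)=2; free=2−2=0
SNF(R) diag = [4, 12] → torsion [4, 12]

Answer: M ≅ ℤ/4 ⊕ ℤ/12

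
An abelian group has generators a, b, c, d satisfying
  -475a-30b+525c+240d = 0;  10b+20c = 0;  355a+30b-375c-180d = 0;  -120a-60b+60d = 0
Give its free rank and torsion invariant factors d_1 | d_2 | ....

rank_ℚ(R)=4; free=4−4=0
SNF(R) diag = [5, 10, 30, 60] → torsion [5, 10, 30, 60]

Answer: M ≅ ℤ/5 ⊕ ℤ/10 ⊕ ℤ/30 ⊕ ℤ/60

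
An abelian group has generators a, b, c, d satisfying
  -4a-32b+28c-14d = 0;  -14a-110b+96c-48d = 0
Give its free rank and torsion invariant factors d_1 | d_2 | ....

Answer: M ≅ ℤ^2 ⊕ ℤ/2 ⊕ ℤ/2

Derivation:
rank_ℚ(R)=2; free=4−2=2
SNF(R) diag = [2, 2] → torsion [2, 2]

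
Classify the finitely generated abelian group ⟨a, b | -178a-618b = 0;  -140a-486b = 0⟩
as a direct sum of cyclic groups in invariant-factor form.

rank_ℚ(R)=2; free=2−2=0
SNF(R) diag = [2, 6] → torsion [2, 6]

Answer: M ≅ ℤ/2 ⊕ ℤ/6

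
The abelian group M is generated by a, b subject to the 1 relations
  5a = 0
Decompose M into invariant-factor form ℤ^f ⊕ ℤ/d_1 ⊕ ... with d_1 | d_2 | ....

Answer: M ≅ ℤ^1 ⊕ ℤ/5

Derivation:
rank_ℚ(R)=1; free=2−1=1
SNF(R) diag = [5] → torsion [5]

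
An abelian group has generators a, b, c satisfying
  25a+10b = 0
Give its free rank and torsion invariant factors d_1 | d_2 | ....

Answer: M ≅ ℤ^2 ⊕ ℤ/5

Derivation:
rank_ℚ(R)=1; free=3−1=2
SNF(R) diag = [5] → torsion [5]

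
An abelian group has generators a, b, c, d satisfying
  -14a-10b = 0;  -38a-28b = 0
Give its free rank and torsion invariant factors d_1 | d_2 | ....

Answer: M ≅ ℤ^2 ⊕ ℤ/2 ⊕ ℤ/6

Derivation:
rank_ℚ(R)=2; free=4−2=2
SNF(R) diag = [2, 6] → torsion [2, 6]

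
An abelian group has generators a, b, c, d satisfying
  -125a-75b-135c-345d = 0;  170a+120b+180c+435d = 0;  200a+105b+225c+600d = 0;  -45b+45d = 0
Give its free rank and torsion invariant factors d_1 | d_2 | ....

Answer: M ≅ ℤ/5 ⊕ ℤ/15 ⊕ ℤ/45 ⊕ ℤ/45

Derivation:
rank_ℚ(R)=4; free=4−4=0
SNF(R) diag = [5, 15, 45, 45] → torsion [5, 15, 45, 45]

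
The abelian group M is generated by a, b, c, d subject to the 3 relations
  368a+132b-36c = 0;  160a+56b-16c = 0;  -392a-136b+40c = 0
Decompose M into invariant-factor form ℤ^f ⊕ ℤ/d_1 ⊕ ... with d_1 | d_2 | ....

Answer: M ≅ ℤ^1 ⊕ ℤ/4 ⊕ ℤ/8 ⊕ ℤ/8

Derivation:
rank_ℚ(R)=3; free=4−3=1
SNF(R) diag = [4, 8, 8] → torsion [4, 8, 8]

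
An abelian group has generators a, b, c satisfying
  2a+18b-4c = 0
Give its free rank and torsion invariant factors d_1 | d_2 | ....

Answer: M ≅ ℤ^2 ⊕ ℤ/2

Derivation:
rank_ℚ(R)=1; free=3−1=2
SNF(R) diag = [2] → torsion [2]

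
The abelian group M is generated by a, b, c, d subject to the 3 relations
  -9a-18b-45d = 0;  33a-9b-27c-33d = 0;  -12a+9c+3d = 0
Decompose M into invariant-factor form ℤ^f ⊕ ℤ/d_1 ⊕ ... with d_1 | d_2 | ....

rank_ℚ(R)=3; free=4−3=1
SNF(R) diag = [3, 9, 9] → torsion [3, 9, 9]

Answer: M ≅ ℤ^1 ⊕ ℤ/3 ⊕ ℤ/9 ⊕ ℤ/9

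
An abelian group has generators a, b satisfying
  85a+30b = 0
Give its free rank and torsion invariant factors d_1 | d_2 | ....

Answer: M ≅ ℤ^1 ⊕ ℤ/5

Derivation:
rank_ℚ(R)=1; free=2−1=1
SNF(R) diag = [5] → torsion [5]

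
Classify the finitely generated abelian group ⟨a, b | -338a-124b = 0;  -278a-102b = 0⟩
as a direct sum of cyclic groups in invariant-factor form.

Answer: M ≅ ℤ/2 ⊕ ℤ/2

Derivation:
rank_ℚ(R)=2; free=2−2=0
SNF(R) diag = [2, 2] → torsion [2, 2]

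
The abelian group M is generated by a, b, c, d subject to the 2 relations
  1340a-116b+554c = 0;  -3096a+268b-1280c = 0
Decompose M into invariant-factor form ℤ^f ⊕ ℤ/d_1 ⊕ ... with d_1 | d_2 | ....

Answer: M ≅ ℤ^2 ⊕ ℤ/2 ⊕ ℤ/4

Derivation:
rank_ℚ(R)=2; free=4−2=2
SNF(R) diag = [2, 4] → torsion [2, 4]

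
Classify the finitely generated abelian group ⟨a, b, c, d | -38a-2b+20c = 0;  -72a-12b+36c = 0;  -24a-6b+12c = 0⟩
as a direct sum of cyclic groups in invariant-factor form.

Answer: M ≅ ℤ^1 ⊕ ℤ/2 ⊕ ℤ/6 ⊕ ℤ/12

Derivation:
rank_ℚ(R)=3; free=4−3=1
SNF(R) diag = [2, 6, 12] → torsion [2, 6, 12]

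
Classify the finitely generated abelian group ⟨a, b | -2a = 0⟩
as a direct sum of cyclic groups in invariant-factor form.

Answer: M ≅ ℤ^1 ⊕ ℤ/2

Derivation:
rank_ℚ(R)=1; free=2−1=1
SNF(R) diag = [2] → torsion [2]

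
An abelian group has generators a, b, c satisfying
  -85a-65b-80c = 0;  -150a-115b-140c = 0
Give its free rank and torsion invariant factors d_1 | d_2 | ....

rank_ℚ(R)=2; free=3−2=1
SNF(R) diag = [5, 5] → torsion [5, 5]

Answer: M ≅ ℤ^1 ⊕ ℤ/5 ⊕ ℤ/5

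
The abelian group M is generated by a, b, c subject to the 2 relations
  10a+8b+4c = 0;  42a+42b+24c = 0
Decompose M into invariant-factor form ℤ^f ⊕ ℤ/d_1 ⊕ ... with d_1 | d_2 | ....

rank_ℚ(R)=2; free=3−2=1
SNF(R) diag = [2, 6] → torsion [2, 6]

Answer: M ≅ ℤ^1 ⊕ ℤ/2 ⊕ ℤ/6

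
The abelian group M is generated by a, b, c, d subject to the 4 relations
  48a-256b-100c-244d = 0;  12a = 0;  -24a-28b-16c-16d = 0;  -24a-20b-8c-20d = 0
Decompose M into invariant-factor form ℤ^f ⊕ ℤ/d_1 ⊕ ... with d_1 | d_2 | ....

Answer: M ≅ ℤ/4 ⊕ ℤ/12 ⊕ ℤ/12 ⊕ ℤ/36

Derivation:
rank_ℚ(R)=4; free=4−4=0
SNF(R) diag = [4, 12, 12, 36] → torsion [4, 12, 12, 36]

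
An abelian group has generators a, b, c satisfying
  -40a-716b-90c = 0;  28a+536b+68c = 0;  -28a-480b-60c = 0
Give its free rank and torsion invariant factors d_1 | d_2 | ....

Answer: M ≅ ℤ/2 ⊕ ℤ/4 ⊕ ℤ/8

Derivation:
rank_ℚ(R)=3; free=3−3=0
SNF(R) diag = [2, 4, 8] → torsion [2, 4, 8]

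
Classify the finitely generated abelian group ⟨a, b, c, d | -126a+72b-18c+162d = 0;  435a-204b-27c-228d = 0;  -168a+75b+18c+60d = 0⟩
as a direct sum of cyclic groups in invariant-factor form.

rank_ℚ(R)=3; free=4−3=1
SNF(R) diag = [3, 9, 18] → torsion [3, 9, 18]

Answer: M ≅ ℤ^1 ⊕ ℤ/3 ⊕ ℤ/9 ⊕ ℤ/18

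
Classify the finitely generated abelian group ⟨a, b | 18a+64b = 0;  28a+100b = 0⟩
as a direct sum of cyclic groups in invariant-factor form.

rank_ℚ(R)=2; free=2−2=0
SNF(R) diag = [2, 4] → torsion [2, 4]

Answer: M ≅ ℤ/2 ⊕ ℤ/4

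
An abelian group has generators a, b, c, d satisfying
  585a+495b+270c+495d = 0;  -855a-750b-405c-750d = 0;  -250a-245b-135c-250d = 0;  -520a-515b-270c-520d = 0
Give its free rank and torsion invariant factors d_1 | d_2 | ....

Answer: M ≅ ℤ/5 ⊕ ℤ/15 ⊕ ℤ/45 ⊕ ℤ/135

Derivation:
rank_ℚ(R)=4; free=4−4=0
SNF(R) diag = [5, 15, 45, 135] → torsion [5, 15, 45, 135]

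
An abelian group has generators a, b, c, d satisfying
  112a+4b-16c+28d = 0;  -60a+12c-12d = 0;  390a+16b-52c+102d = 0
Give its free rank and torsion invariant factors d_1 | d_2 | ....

Answer: M ≅ ℤ^1 ⊕ ℤ/2 ⊕ ℤ/4 ⊕ ℤ/12

Derivation:
rank_ℚ(R)=3; free=4−3=1
SNF(R) diag = [2, 4, 12] → torsion [2, 4, 12]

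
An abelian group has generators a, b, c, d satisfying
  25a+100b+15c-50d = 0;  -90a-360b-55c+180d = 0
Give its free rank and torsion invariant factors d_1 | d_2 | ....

Answer: M ≅ ℤ^2 ⊕ ℤ/5 ⊕ ℤ/5

Derivation:
rank_ℚ(R)=2; free=4−2=2
SNF(R) diag = [5, 5] → torsion [5, 5]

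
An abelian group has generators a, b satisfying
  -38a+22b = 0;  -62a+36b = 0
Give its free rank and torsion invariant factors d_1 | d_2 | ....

rank_ℚ(R)=2; free=2−2=0
SNF(R) diag = [2, 2] → torsion [2, 2]

Answer: M ≅ ℤ/2 ⊕ ℤ/2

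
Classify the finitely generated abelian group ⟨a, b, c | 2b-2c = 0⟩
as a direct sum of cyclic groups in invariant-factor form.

Answer: M ≅ ℤ^2 ⊕ ℤ/2

Derivation:
rank_ℚ(R)=1; free=3−1=2
SNF(R) diag = [2] → torsion [2]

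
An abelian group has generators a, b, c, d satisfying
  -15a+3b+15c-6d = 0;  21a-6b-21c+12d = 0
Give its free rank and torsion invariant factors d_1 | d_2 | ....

Answer: M ≅ ℤ^2 ⊕ ℤ/3 ⊕ ℤ/9

Derivation:
rank_ℚ(R)=2; free=4−2=2
SNF(R) diag = [3, 9] → torsion [3, 9]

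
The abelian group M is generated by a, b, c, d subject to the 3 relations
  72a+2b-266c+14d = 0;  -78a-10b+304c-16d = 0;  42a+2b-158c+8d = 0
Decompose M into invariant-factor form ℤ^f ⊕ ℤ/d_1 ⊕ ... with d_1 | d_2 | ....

rank_ℚ(R)=3; free=4−3=1
SNF(R) diag = [2, 6, 6] → torsion [2, 6, 6]

Answer: M ≅ ℤ^1 ⊕ ℤ/2 ⊕ ℤ/6 ⊕ ℤ/6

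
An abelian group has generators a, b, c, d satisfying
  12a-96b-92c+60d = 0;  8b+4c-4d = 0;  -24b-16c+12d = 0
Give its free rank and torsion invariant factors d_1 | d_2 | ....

Answer: M ≅ ℤ^1 ⊕ ℤ/4 ⊕ ℤ/4 ⊕ ℤ/12

Derivation:
rank_ℚ(R)=3; free=4−3=1
SNF(R) diag = [4, 4, 12] → torsion [4, 4, 12]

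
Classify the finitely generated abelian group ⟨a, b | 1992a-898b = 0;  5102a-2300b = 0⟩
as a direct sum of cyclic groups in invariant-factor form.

rank_ℚ(R)=2; free=2−2=0
SNF(R) diag = [2, 2] → torsion [2, 2]

Answer: M ≅ ℤ/2 ⊕ ℤ/2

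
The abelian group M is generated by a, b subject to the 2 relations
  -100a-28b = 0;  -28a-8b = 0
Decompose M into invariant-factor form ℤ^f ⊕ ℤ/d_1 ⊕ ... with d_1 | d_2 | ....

rank_ℚ(R)=2; free=2−2=0
SNF(R) diag = [4, 4] → torsion [4, 4]

Answer: M ≅ ℤ/4 ⊕ ℤ/4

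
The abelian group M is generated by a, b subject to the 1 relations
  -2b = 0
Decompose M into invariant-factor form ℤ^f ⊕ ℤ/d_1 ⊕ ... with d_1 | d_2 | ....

Answer: M ≅ ℤ^1 ⊕ ℤ/2

Derivation:
rank_ℚ(R)=1; free=2−1=1
SNF(R) diag = [2] → torsion [2]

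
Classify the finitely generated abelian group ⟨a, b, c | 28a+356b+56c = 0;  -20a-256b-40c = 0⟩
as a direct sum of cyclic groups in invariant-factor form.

Answer: M ≅ ℤ^1 ⊕ ℤ/4 ⊕ ℤ/12

Derivation:
rank_ℚ(R)=2; free=3−2=1
SNF(R) diag = [4, 12] → torsion [4, 12]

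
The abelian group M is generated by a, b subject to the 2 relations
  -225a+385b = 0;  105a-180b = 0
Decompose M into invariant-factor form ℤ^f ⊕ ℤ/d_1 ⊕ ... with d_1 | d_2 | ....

rank_ℚ(R)=2; free=2−2=0
SNF(R) diag = [5, 15] → torsion [5, 15]

Answer: M ≅ ℤ/5 ⊕ ℤ/15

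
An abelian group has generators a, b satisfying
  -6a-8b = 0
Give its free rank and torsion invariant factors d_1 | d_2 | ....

rank_ℚ(R)=1; free=2−1=1
SNF(R) diag = [2] → torsion [2]

Answer: M ≅ ℤ^1 ⊕ ℤ/2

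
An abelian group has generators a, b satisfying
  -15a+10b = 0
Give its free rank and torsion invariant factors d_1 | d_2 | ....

Answer: M ≅ ℤ^1 ⊕ ℤ/5

Derivation:
rank_ℚ(R)=1; free=2−1=1
SNF(R) diag = [5] → torsion [5]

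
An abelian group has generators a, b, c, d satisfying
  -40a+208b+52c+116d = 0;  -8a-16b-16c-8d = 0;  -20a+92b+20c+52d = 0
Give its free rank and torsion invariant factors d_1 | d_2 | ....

rank_ℚ(R)=3; free=4−3=1
SNF(R) diag = [4, 12, 24] → torsion [4, 12, 24]

Answer: M ≅ ℤ^1 ⊕ ℤ/4 ⊕ ℤ/12 ⊕ ℤ/24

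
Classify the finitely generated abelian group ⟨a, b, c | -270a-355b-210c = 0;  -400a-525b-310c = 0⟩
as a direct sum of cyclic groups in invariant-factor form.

Answer: M ≅ ℤ^1 ⊕ ℤ/5 ⊕ ℤ/10

Derivation:
rank_ℚ(R)=2; free=3−2=1
SNF(R) diag = [5, 10] → torsion [5, 10]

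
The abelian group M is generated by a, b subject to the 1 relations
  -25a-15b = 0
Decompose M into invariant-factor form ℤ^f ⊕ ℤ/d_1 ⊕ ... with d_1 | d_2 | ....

Answer: M ≅ ℤ^1 ⊕ ℤ/5

Derivation:
rank_ℚ(R)=1; free=2−1=1
SNF(R) diag = [5] → torsion [5]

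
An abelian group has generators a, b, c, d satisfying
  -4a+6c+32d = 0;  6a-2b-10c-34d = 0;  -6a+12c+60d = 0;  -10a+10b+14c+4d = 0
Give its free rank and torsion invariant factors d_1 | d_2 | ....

Answer: M ≅ ℤ/2 ⊕ ℤ/2 ⊕ ℤ/6 ⊕ ℤ/18

Derivation:
rank_ℚ(R)=4; free=4−4=0
SNF(R) diag = [2, 2, 6, 18] → torsion [2, 2, 6, 18]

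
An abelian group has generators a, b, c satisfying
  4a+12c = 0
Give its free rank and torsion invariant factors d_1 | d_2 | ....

Answer: M ≅ ℤ^2 ⊕ ℤ/4

Derivation:
rank_ℚ(R)=1; free=3−1=2
SNF(R) diag = [4] → torsion [4]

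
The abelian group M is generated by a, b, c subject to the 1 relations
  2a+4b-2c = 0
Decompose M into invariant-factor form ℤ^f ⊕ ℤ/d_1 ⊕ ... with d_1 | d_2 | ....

rank_ℚ(R)=1; free=3−1=2
SNF(R) diag = [2] → torsion [2]

Answer: M ≅ ℤ^2 ⊕ ℤ/2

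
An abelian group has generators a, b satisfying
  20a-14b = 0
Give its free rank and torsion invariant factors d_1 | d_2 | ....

rank_ℚ(R)=1; free=2−1=1
SNF(R) diag = [2] → torsion [2]

Answer: M ≅ ℤ^1 ⊕ ℤ/2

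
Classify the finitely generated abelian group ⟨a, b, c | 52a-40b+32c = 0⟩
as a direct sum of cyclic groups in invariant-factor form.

rank_ℚ(R)=1; free=3−1=2
SNF(R) diag = [4] → torsion [4]

Answer: M ≅ ℤ^2 ⊕ ℤ/4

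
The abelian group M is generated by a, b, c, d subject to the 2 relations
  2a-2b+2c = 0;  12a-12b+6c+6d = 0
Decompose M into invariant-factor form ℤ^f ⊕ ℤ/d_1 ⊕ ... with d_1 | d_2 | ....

rank_ℚ(R)=2; free=4−2=2
SNF(R) diag = [2, 6] → torsion [2, 6]

Answer: M ≅ ℤ^2 ⊕ ℤ/2 ⊕ ℤ/6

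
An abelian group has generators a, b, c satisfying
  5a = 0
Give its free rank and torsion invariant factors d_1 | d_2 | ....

rank_ℚ(R)=1; free=3−1=2
SNF(R) diag = [5] → torsion [5]

Answer: M ≅ ℤ^2 ⊕ ℤ/5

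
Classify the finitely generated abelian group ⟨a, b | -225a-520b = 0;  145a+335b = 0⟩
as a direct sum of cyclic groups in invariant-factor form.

rank_ℚ(R)=2; free=2−2=0
SNF(R) diag = [5, 5] → torsion [5, 5]

Answer: M ≅ ℤ/5 ⊕ ℤ/5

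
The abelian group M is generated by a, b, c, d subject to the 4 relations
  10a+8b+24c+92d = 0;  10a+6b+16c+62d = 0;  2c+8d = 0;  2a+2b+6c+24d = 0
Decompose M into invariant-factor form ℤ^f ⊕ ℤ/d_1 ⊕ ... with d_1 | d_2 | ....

rank_ℚ(R)=4; free=4−4=0
SNF(R) diag = [2, 2, 2, 6] → torsion [2, 2, 2, 6]

Answer: M ≅ ℤ/2 ⊕ ℤ/2 ⊕ ℤ/2 ⊕ ℤ/6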